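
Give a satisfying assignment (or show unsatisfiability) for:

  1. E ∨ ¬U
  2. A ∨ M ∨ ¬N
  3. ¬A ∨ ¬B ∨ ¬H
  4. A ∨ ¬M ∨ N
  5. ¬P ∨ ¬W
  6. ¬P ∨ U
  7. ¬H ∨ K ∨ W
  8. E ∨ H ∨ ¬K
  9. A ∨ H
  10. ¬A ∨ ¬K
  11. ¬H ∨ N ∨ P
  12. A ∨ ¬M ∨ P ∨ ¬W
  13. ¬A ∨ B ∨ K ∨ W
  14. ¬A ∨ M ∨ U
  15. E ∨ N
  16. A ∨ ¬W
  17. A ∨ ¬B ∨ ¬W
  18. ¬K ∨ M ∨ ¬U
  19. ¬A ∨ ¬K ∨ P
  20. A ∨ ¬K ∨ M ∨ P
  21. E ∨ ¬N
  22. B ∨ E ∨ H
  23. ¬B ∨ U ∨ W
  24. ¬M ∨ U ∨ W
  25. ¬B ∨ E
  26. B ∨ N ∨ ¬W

Set B = False.
Set M = True.
Set A = True.
  then (¬A ∨ ¬K) forces K = False.
  then (¬A ∨ B ∨ K ∨ W) forces W = True.
  then (B ∨ N ∨ ¬W) forces N = True.
  then (¬P ∨ ¬W) forces P = False.
  then (E ∨ ¬N) forces E = True.
Set H = False.
Set U = True.
All clauses satisfied.

B: False; M: True; A: True; E: True; H: False; U: True; P: False; K: False; W: True; N: True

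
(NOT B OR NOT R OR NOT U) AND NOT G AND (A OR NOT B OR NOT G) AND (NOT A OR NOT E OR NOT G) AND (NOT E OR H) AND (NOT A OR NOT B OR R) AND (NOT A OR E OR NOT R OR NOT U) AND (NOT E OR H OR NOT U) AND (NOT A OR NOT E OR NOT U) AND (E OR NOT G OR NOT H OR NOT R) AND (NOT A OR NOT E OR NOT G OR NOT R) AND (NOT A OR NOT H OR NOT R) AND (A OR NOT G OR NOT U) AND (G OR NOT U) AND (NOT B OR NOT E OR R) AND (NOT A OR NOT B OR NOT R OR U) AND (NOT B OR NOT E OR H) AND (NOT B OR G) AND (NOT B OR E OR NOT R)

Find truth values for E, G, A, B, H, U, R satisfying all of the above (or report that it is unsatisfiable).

E = False, G = False, A = False, B = False, H = True, U = False, R = False

Unit clause (NOT G) forces G = False.
In (G OR NOT U) only NOT U is left, so U = False.
In (NOT B OR G) only NOT B is left, so B = False.
Set E = False.
Set A = False.
Set H = True.
Set R = False.
All clauses satisfied.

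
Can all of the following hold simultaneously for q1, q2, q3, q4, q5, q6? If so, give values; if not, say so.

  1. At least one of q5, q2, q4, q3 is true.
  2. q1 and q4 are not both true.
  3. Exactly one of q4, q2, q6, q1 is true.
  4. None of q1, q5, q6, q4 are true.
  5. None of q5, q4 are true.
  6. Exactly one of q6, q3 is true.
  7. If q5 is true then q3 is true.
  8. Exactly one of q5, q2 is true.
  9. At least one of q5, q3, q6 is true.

q1 = False, q2 = True, q3 = True, q4 = False, q5 = False, q6 = False

  (1) {q5, q2, q4, q3}: 2 true — at least one ✓
  (2) q1=F, q4=F — not both ✓
  (3) {q4, q2, q6, q1}: 1 true — exactly one ✓
  (4) {q1, q5, q6, q4}: 0 true — none ✓
  (5) {q5, q4}: 0 true — none ✓
  (6) {q6, q3}: 1 true — exactly one ✓
  (7) q5=F ⇒ q3: vacuous ✓
  (8) {q5, q2}: 1 true — exactly one ✓
  (9) {q5, q3, q6}: 1 true — at least one ✓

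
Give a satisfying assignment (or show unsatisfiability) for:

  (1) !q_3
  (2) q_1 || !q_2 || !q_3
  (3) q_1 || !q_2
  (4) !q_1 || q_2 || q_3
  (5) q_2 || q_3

q_1 = True, q_2 = True, q_3 = False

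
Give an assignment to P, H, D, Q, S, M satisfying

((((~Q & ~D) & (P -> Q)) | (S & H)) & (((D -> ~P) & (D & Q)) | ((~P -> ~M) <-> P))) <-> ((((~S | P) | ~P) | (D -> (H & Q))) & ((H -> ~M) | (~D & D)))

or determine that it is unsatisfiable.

P=T, H=T, D=F, Q=T, S=F, M=T

  ((((~Q & ~D) & (P -> Q)) | (S & H)) & (((D -> ~P) & (D & Q)) | ((~P -> ~M) <-> P))) <-> ((((~S | P) | ~P) | (D -> (H & Q))) & ((H -> ~M) | (~D & D))) = True
    (((~Q & ~D) & (P -> Q)) | (S & H)) & (((D -> ~P) & (D & Q)) | ((~P -> ~M) <-> P)) = False
      ((~Q & ~D) & (P -> Q)) | (S & H) = False
        (~Q & ~D) & (P -> Q) = False
          ~Q & ~D = False
            ~Q = False
            ~D = True
          P -> Q = True
        S & H = False
      ((D -> ~P) & (D & Q)) | ((~P -> ~M) <-> P) = True
        (D -> ~P) & (D & Q) = False
          D -> ~P = True
            ~P = False
          D & Q = False
        (~P -> ~M) <-> P = True
          ~P -> ~M = True
            ~P = False
            ~M = False
    (((~S | P) | ~P) | (D -> (H & Q))) & ((H -> ~M) | (~D & D)) = False
      ((~S | P) | ~P) | (D -> (H & Q)) = True
        (~S | P) | ~P = True
          ~S | P = True
            ~S = True
          ~P = False
        D -> (H & Q) = True
          H & Q = True
      (H -> ~M) | (~D & D) = False
        H -> ~M = False
          ~M = False
        ~D & D = False
          ~D = True
The formula evaluates to True.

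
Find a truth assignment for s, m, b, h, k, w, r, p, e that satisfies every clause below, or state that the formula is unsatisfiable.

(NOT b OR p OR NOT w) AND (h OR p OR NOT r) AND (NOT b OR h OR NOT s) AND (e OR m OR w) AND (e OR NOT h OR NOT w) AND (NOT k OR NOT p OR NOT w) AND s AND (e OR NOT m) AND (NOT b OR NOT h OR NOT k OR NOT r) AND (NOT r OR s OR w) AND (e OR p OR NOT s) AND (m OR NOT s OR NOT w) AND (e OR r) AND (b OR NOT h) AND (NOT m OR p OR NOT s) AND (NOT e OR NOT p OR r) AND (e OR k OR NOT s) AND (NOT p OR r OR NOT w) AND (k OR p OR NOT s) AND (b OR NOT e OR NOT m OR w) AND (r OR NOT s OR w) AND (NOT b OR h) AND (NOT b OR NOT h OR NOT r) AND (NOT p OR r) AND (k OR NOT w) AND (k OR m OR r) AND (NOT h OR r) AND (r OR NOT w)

Unit clause (s) forces s = True.
Set m = False.
  then (m OR NOT s OR NOT w) forces w = False.
  then (r OR NOT s OR w) forces r = True.
  then (e OR m OR w) forces e = True.
Try b = True:
  (NOT b OR h OR NOT s) forces h = True.
  clause (NOT b OR NOT h OR NOT r) is falsified — backtrack.
So b = False.
  then (b OR NOT h) forces h = False.
  then (h OR p OR NOT r) forces p = True.
Set k = True.
All clauses satisfied.

s=T; m=F; b=F; h=F; k=T; w=F; r=T; p=T; e=T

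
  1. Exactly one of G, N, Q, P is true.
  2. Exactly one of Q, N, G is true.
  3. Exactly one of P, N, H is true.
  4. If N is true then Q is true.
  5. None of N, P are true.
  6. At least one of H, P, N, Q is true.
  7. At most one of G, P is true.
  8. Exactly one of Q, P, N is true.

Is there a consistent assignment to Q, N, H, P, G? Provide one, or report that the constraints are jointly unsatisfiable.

Q = True, N = False, H = True, P = False, G = False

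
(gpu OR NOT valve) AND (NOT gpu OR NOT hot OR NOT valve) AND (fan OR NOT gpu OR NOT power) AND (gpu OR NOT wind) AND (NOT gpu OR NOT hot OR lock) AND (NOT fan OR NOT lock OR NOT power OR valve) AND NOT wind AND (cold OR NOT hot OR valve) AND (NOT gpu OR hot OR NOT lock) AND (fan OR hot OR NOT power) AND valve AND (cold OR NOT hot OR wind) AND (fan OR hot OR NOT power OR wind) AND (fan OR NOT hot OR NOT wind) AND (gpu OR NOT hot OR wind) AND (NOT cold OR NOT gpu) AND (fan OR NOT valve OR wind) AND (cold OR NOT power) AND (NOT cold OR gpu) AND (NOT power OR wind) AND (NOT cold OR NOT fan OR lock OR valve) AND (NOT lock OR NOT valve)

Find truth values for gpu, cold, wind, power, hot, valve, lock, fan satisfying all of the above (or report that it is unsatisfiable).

gpu = True; cold = False; wind = False; power = False; hot = False; valve = True; lock = False; fan = True

Unit clause (NOT wind) forces wind = False.
Unit clause (valve) forces valve = True.
In (fan OR NOT valve OR wind) only fan is left, so fan = True.
In (NOT power OR wind) only NOT power is left, so power = False.
In (NOT lock OR NOT valve) only NOT lock is left, so lock = False.
In (gpu OR NOT valve) only gpu is left, so gpu = True.
In (NOT gpu OR NOT hot OR NOT valve) only NOT hot is left, so hot = False.
In (NOT cold OR NOT gpu) only NOT cold is left, so cold = False.
All clauses satisfied.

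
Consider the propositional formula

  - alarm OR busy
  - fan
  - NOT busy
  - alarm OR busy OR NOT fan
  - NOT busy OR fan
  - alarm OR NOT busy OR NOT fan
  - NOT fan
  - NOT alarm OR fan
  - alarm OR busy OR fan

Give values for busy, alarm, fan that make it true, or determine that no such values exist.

Unsatisfiable — no assignment works.

Case fan = True:
  Clause (NOT fan) is falsified — contradiction.
Case fan = False:
  Clause (fan) is falsified — contradiction.
Both cases fail, so the formula is unsatisfiable.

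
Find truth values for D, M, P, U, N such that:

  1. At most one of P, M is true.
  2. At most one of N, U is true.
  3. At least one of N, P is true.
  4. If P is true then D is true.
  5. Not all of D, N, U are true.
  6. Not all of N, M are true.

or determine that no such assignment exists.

D = True, M = False, P = True, U = False, N = True

  (1) {P, M}: 1 true — at most one ✓
  (2) {N, U}: 1 true — at most one ✓
  (3) {N, P}: 2 true — at least one ✓
  (4) P=T ⇒ D: T ✓
  (5) {D, N, U}: 2/3 true — not all ✓
  (6) {N, M}: 1/2 true — not all ✓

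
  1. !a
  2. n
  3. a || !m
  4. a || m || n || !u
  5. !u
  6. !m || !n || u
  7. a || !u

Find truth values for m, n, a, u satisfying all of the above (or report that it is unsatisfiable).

Unit clause (!a) forces a = False.
Unit clause (n) forces n = True.
In (a || !m) only !m is left, so m = False.
Unit clause (!u) forces u = False.
Check each clause:
  (!a): !a holds.
  (n): n holds.
  (a || !m): !m holds.
  (a || m || n || !u): n holds.
  (!u): !u holds.
  (!m || !n || u): !m holds.
  (a || !u): !u holds.
All clauses satisfied.

m = False, n = True, a = False, u = False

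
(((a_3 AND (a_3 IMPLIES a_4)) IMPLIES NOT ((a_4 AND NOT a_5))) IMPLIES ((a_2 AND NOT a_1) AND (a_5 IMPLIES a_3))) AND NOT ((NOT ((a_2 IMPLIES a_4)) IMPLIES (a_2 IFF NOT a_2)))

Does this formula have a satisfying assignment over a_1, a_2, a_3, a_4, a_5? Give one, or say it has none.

a_1: False; a_2: True; a_3: True; a_4: False; a_5: True

  ((a_3 AND (a_3 IMPLIES a_4)) IMPLIES NOT ((a_4 AND NOT a_5))) IMPLIES ((a_2 AND NOT a_1) AND (a_5 IMPLIES a_3)) = True
    (a_3 AND (a_3 IMPLIES a_4)) IMPLIES NOT ((a_4 AND NOT a_5)) = True
      a_3 AND (a_3 IMPLIES a_4) = False
        a_3 IMPLIES a_4 = False
      NOT ((a_4 AND NOT a_5)) = True
        a_4 AND NOT a_5 = False
          NOT a_5 = False
    (a_2 AND NOT a_1) AND (a_5 IMPLIES a_3) = True
      a_2 AND NOT a_1 = True
        NOT a_1 = True
      a_5 IMPLIES a_3 = True
  NOT ((NOT ((a_2 IMPLIES a_4)) IMPLIES (a_2 IFF NOT a_2))) = True
    NOT ((a_2 IMPLIES a_4)) IMPLIES (a_2 IFF NOT a_2) = False
      NOT ((a_2 IMPLIES a_4)) = True
        a_2 IMPLIES a_4 = False
      a_2 IFF NOT a_2 = False
        NOT a_2 = False
Both conjuncts True, so the formula holds.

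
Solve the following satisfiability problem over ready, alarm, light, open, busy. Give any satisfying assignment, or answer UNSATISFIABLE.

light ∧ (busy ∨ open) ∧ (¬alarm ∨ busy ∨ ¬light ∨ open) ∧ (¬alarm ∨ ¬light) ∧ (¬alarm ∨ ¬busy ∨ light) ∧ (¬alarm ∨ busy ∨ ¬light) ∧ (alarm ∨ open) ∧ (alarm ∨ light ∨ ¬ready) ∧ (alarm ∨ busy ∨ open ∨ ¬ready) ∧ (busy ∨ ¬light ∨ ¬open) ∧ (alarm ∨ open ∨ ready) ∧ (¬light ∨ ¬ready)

ready=F, alarm=F, light=T, open=T, busy=T

Unit clause (light) forces light = True.
In (¬alarm ∨ ¬light) only ¬alarm is left, so alarm = False.
In (alarm ∨ open) only open is left, so open = True.
In (busy ∨ ¬light ∨ ¬open) only busy is left, so busy = True.
In (¬light ∨ ¬ready) only ¬ready is left, so ready = False.
All clauses satisfied.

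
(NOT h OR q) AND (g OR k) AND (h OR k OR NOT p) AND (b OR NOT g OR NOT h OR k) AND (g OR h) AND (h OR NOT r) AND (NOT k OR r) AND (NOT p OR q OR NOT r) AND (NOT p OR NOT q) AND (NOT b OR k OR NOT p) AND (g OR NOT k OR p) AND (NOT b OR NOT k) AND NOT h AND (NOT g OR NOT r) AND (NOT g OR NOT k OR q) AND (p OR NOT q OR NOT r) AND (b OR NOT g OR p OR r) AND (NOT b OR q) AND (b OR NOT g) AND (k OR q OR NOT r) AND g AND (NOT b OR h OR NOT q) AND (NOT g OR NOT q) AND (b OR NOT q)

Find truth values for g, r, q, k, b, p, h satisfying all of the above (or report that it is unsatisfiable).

Case g = True:
  (NOT h) forces h = False.
  (h OR NOT r) forces r = False.
  (NOT k OR r) forces k = False.
  (h OR k OR NOT p) forces p = False.
  (b OR NOT g OR p OR r) forces b = True.
  (NOT b OR q) forces q = True.
  Clause (NOT b OR h OR NOT q) is falsified — contradiction.
Case g = False:
  Clause (g) is falsified — contradiction.
Both cases fail, so the formula is unsatisfiable.

Unsatisfiable — no assignment works.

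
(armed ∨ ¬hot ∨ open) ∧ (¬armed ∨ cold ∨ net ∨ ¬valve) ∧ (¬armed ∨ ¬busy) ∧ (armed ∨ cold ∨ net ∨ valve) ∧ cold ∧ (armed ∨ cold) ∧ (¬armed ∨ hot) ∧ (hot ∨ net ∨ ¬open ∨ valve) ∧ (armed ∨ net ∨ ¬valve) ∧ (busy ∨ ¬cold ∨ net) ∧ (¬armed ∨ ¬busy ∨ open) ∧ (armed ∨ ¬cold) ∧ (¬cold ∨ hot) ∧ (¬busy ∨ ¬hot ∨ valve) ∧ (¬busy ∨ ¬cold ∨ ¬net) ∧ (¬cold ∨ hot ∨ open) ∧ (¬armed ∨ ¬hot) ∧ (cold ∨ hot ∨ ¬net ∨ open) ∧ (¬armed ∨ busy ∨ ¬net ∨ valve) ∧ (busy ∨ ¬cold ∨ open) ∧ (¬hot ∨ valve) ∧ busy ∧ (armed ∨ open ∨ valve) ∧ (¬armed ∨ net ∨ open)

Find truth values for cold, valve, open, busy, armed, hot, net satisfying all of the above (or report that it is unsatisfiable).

UNSATISFIABLE

Case cold = True:
  (armed ∨ ¬cold) forces armed = True.
  (¬armed ∨ ¬busy) forces busy = False.
  Clause (busy) is falsified — contradiction.
Case cold = False:
  Clause (cold) is falsified — contradiction.
Both cases fail, so the formula is unsatisfiable.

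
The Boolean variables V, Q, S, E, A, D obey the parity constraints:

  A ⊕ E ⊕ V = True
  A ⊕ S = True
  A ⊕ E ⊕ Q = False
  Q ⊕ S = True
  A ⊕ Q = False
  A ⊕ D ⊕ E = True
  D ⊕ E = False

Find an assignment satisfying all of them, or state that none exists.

V=F, Q=T, S=F, E=F, A=T, D=F

A ⊕ E ⊕ V = T ⊕ F ⊕ F = True ✓
A ⊕ S = T ⊕ F = True ✓
A ⊕ E ⊕ Q = T ⊕ F ⊕ T = False ✓
Q ⊕ S = T ⊕ F = True ✓
A ⊕ Q = T ⊕ T = False ✓
A ⊕ D ⊕ E = T ⊕ F ⊕ F = True ✓
D ⊕ E = F ⊕ F = False ✓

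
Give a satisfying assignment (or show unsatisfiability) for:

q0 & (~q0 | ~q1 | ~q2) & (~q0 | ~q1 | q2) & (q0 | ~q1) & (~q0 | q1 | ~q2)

q0 = True; q1 = False; q2 = False

Unit clause (q0) forces q0 = True.
Try q1 = True:
  (~q0 | ~q1 | ~q2) forces q2 = False.
  clause (~q0 | ~q1 | q2) is falsified — backtrack.
So q1 = False.
  then (~q0 | q1 | ~q2) forces q2 = False.
Check each clause:
  (q0): q0 holds.
  (~q0 | ~q1 | ~q2): ~q1 holds.
  (~q0 | ~q1 | q2): ~q1 holds.
  (q0 | ~q1): q0 holds.
  (~q0 | q1 | ~q2): ~q2 holds.
All clauses satisfied.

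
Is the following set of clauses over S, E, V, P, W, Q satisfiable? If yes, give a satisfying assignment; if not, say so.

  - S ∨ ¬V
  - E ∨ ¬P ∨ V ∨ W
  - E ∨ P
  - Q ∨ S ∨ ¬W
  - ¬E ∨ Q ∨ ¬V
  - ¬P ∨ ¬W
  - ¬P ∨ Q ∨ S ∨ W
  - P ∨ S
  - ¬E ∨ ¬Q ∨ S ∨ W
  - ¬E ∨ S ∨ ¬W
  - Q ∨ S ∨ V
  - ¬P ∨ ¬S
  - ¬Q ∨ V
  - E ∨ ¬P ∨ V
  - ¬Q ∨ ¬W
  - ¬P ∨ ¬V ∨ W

S = True, E = True, V = False, P = False, W = True, Q = False

Set S = True.
  then (¬P ∨ ¬S) forces P = False.
  then (E ∨ P) forces E = True.
Set V = False.
  then (¬Q ∨ V) forces Q = False.
Set W = True.
All clauses satisfied.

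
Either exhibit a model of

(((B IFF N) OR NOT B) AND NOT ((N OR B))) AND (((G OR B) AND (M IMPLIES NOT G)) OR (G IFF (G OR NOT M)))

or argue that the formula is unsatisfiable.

N = False; G = True; B = False; M = False

  ((B IFF N) OR NOT B) AND NOT ((N OR B)) = True
    (B IFF N) OR NOT B = True
      B IFF N = True
      NOT B = True
    NOT ((N OR B)) = True
      N OR B = False
  ((G OR B) AND (M IMPLIES NOT G)) OR (G IFF (G OR NOT M)) = True
    (G OR B) AND (M IMPLIES NOT G) = True
      G OR B = True
      M IMPLIES NOT G = True
        NOT G = False
    G IFF (G OR NOT M) = True
      G OR NOT M = True
        NOT M = True
Both conjuncts True, so the formula holds.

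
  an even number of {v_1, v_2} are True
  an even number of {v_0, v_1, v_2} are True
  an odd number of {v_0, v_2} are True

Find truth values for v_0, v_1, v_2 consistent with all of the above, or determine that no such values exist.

v_0 = False; v_1 = True; v_2 = True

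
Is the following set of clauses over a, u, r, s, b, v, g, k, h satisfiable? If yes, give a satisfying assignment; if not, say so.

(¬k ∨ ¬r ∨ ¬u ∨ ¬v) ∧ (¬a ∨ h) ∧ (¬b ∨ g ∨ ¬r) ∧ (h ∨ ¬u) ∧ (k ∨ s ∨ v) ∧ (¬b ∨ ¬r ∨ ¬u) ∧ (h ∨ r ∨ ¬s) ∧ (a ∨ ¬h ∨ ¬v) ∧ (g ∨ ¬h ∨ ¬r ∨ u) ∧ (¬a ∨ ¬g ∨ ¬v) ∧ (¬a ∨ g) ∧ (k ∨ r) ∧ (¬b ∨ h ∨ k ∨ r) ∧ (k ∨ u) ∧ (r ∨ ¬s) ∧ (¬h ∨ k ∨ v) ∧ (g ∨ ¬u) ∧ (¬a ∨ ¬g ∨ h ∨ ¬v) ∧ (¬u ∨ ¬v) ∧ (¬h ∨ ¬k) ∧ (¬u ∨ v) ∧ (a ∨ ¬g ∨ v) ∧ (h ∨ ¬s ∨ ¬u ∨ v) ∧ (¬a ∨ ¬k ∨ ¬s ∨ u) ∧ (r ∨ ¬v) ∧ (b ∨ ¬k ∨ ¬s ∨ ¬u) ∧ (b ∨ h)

Try a = True:
  (¬a ∨ h) forces h = True.
  (¬a ∨ g) forces g = True.
  (¬a ∨ ¬g ∨ ¬v) forces v = False.
  (¬h ∨ k ∨ v) forces k = True.
  clause (¬h ∨ ¬k) is falsified — backtrack.
So a = False.
Set u = False.
  then (k ∨ u) forces k = True.
  then (¬h ∨ ¬k) forces h = False.
  then (b ∨ h) forces b = True.
Set r = False.
  then (h ∨ r ∨ ¬s) forces s = False.
  then (r ∨ ¬v) forces v = False.
  then (a ∨ ¬g ∨ v) forces g = False.
All clauses satisfied.

a = False, u = False, r = False, s = False, b = True, v = False, g = False, k = True, h = False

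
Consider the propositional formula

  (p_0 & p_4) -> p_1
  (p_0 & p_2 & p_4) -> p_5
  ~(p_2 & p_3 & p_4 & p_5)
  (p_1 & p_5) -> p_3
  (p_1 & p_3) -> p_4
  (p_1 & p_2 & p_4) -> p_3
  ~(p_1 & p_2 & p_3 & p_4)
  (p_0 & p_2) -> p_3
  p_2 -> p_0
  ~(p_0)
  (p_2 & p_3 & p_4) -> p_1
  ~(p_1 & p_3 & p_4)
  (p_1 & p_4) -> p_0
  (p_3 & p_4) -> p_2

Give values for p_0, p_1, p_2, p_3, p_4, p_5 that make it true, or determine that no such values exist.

Unit clause (~p_0) forces p_0 = False.
In (p_0 | ~p_2) only ~p_2 is left, so p_2 = False.
Set p_1 = False.
Set p_3 = True.
  then (p_2 | ~p_3 | ~p_4) forces p_4 = False.
Set p_5 = True.
All clauses satisfied.

p_0 = False; p_1 = False; p_2 = False; p_3 = True; p_4 = False; p_5 = True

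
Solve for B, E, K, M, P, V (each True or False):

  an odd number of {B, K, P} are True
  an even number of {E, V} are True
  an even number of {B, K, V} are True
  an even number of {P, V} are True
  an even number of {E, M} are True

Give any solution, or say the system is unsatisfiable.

Adding constraints 1, 3, 4 mod 2: every variable appears an even number of times on the left, so the left side is 0.
But the right sides sum to 1 (mod 2). 0 ≠ 1 — the system is inconsistent.

UNSATISFIABLE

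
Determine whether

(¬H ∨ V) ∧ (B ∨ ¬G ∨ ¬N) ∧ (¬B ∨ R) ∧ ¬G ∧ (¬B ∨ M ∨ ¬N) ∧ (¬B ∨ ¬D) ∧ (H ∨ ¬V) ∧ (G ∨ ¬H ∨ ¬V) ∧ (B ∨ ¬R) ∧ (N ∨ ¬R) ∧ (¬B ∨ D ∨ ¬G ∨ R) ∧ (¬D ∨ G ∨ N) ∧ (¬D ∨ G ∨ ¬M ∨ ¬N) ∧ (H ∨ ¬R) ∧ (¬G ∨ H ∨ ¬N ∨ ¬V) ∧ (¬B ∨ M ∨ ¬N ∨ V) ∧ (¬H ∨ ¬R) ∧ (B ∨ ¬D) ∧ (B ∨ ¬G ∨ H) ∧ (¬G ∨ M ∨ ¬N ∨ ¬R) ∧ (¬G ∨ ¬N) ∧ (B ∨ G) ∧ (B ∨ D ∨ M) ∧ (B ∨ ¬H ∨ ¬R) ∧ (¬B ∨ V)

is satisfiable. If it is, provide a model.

Case H = True:
  (¬H ∨ V) forces V = True.
  (¬G) forces G = False.
  Clause (G ∨ ¬H ∨ ¬V) is falsified — contradiction.
Case H = False:
  (¬G) forces G = False.
  (H ∨ ¬V) forces V = False.
  (H ∨ ¬R) forces R = False.
  (¬B ∨ R) forces B = False.
  Clause (B ∨ G) is falsified — contradiction.
Both cases fail, so the formula is unsatisfiable.

Unsatisfiable — no assignment works.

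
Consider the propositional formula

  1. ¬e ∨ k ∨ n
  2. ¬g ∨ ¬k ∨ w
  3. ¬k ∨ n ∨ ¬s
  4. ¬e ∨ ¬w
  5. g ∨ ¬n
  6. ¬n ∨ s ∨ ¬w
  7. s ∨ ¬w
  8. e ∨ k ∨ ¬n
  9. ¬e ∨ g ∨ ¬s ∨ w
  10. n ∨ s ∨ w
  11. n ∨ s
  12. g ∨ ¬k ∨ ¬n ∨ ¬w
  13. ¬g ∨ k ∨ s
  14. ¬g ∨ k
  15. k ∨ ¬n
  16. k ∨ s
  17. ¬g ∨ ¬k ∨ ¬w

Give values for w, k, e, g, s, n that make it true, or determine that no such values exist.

Set w = True.
  then (¬e ∨ ¬w) forces e = False.
  then (s ∨ ¬w) forces s = True.
Try k = True:
  (¬k ∨ n ∨ ¬s) forces n = True.
  (g ∨ ¬n) forces g = True.
  clause (¬g ∨ ¬k ∨ ¬w) is falsified — backtrack.
So k = False.
  then (e ∨ k ∨ ¬n) forces n = False.
  then (¬g ∨ k) forces g = False.
All clauses satisfied.

w = True, k = False, e = False, g = False, s = True, n = False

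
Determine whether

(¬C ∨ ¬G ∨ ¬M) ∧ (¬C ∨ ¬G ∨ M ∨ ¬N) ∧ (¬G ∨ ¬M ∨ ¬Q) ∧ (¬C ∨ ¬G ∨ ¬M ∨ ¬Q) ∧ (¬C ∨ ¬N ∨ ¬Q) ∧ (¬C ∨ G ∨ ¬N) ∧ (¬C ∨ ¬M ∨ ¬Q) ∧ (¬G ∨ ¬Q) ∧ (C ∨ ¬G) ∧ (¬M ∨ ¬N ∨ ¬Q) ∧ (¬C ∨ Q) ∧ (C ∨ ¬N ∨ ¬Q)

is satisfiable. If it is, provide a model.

Try G = True:
  (¬G ∨ ¬Q) forces Q = False.
  (C ∨ ¬G) forces C = True.
  clause (¬C ∨ Q) is falsified — backtrack.
So G = False.
Set M = False.
Set N = False.
Set Q = True.
Set C = True.
All clauses satisfied.

G = False; M = False; N = False; Q = True; C = True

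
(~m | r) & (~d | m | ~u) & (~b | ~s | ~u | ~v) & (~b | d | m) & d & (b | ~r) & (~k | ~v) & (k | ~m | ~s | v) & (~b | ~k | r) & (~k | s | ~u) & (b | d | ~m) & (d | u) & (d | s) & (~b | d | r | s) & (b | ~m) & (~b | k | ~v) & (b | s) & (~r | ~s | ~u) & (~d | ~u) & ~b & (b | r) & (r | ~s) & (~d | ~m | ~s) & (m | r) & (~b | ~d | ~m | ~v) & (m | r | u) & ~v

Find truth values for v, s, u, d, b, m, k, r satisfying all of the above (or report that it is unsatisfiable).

Case b = True:
  Clause (~b) is falsified — contradiction.
Case b = False:
  (d) forces d = True.
  (b | ~r) forces r = False.
  Clause (b | r) is falsified — contradiction.
Both cases fail, so the formula is unsatisfiable.

Unsatisfiable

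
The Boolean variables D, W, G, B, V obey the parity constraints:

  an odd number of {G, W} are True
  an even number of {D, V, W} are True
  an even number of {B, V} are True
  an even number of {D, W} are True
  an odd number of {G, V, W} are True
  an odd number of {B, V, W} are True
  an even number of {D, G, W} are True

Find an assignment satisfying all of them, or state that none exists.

D: True; W: True; G: False; B: False; V: False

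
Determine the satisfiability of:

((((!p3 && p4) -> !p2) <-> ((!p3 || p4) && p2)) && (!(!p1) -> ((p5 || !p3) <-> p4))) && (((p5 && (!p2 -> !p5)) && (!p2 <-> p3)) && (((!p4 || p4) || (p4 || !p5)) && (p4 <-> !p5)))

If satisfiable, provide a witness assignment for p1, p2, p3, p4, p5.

p1=F, p2=T, p3=F, p4=F, p5=T

  (((!p3 && p4) -> !p2) <-> ((!p3 || p4) && p2)) && (!(!p1) -> ((p5 || !p3) <-> p4)) = True
    ((!p3 && p4) -> !p2) <-> ((!p3 || p4) && p2) = True
      (!p3 && p4) -> !p2 = True
        !p3 && p4 = False
          !p3 = True
        !p2 = False
      (!p3 || p4) && p2 = True
        !p3 || p4 = True
          !p3 = True
    !(!p1) -> ((p5 || !p3) <-> p4) = True
      !(!p1) = False
        !p1 = True
      (p5 || !p3) <-> p4 = False
        p5 || !p3 = True
          !p3 = True
  ((p5 && (!p2 -> !p5)) && (!p2 <-> p3)) && (((!p4 || p4) || (p4 || !p5)) && (p4 <-> !p5)) = True
    (p5 && (!p2 -> !p5)) && (!p2 <-> p3) = True
      p5 && (!p2 -> !p5) = True
        !p2 -> !p5 = True
          !p2 = False
          !p5 = False
      !p2 <-> p3 = True
        !p2 = False
    ((!p4 || p4) || (p4 || !p5)) && (p4 <-> !p5) = True
      (!p4 || p4) || (p4 || !p5) = True
        !p4 || p4 = True
          !p4 = True
        p4 || !p5 = False
          !p5 = False
      p4 <-> !p5 = True
        !p5 = False
Both conjuncts True, so the formula holds.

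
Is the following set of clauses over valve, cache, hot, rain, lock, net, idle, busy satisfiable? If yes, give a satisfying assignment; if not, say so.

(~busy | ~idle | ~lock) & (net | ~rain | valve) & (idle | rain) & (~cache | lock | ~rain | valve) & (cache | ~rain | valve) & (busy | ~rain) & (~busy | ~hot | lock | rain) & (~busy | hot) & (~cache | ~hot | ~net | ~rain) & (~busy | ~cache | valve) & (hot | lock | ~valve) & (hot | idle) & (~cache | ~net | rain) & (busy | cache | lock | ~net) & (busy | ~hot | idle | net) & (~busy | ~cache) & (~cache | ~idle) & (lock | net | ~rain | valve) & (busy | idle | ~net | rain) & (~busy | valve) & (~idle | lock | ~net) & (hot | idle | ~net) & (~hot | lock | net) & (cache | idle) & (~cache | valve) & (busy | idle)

valve = False, cache = False, hot = True, rain = False, lock = True, net = True, idle = True, busy = False

Set valve = False.
  then (~busy | valve) forces busy = False.
  then (~cache | valve) forces cache = False.
  then (busy | idle) forces idle = True.
  then (cache | ~rain | valve) forces rain = False.
Set hot = True.
Set lock = True.
Set net = True.
All clauses satisfied.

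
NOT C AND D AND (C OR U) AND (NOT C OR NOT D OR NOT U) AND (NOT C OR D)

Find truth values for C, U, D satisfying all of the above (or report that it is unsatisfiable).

Unit clause (NOT C) forces C = False.
Unit clause (D) forces D = True.
In (C OR U) only U is left, so U = True.
Check each clause:
  (NOT C): NOT C holds.
  (D): D holds.
  (C OR U): U holds.
  (NOT C OR NOT D OR NOT U): NOT C holds.
  (NOT C OR D): NOT C holds.
All clauses satisfied.

C = False; U = True; D = True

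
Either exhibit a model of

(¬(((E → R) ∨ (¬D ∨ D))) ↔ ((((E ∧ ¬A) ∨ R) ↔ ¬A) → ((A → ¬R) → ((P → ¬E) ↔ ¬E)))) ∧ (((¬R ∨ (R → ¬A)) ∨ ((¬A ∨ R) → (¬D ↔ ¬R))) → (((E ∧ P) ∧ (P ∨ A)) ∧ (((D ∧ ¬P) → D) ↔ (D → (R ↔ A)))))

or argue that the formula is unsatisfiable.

Unsatisfiable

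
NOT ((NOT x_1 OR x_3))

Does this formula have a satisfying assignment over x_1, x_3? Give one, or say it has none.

x_1 = True; x_3 = False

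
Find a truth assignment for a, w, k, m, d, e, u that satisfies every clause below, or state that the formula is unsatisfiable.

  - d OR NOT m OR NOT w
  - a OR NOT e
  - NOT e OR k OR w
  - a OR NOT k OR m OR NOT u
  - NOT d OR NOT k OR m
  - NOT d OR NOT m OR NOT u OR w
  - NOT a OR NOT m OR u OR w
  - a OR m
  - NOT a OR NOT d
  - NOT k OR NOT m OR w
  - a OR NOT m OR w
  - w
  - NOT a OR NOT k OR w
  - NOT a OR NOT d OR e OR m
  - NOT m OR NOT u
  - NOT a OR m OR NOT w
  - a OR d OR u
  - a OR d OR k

a = False; w = True; k = True; m = True; d = True; e = False; u = False

Unit clause (w) forces w = True.
Try a = True:
  (NOT a OR NOT d) forces d = False.
  (d OR NOT m OR NOT w) forces m = False.
  clause (NOT a OR m OR NOT w) is falsified — backtrack.
So a = False.
  then (a OR NOT e) forces e = False.
  then (a OR m) forces m = True.
  then (NOT m OR NOT u) forces u = False.
  then (a OR d OR u) forces d = True.
Set k = True.
All clauses satisfied.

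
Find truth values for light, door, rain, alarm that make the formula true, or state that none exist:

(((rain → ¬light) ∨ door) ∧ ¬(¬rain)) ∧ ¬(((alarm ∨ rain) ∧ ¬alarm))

light=F; door=T; rain=T; alarm=T

  ((rain → ¬light) ∨ door) ∧ ¬(¬rain) = True
    (rain → ¬light) ∨ door = True
      rain → ¬light = True
        ¬light = True
    ¬(¬rain) = True
      ¬rain = False
  ¬(((alarm ∨ rain) ∧ ¬alarm)) = True
    (alarm ∨ rain) ∧ ¬alarm = False
      alarm ∨ rain = True
      ¬alarm = False
Both conjuncts True, so the formula holds.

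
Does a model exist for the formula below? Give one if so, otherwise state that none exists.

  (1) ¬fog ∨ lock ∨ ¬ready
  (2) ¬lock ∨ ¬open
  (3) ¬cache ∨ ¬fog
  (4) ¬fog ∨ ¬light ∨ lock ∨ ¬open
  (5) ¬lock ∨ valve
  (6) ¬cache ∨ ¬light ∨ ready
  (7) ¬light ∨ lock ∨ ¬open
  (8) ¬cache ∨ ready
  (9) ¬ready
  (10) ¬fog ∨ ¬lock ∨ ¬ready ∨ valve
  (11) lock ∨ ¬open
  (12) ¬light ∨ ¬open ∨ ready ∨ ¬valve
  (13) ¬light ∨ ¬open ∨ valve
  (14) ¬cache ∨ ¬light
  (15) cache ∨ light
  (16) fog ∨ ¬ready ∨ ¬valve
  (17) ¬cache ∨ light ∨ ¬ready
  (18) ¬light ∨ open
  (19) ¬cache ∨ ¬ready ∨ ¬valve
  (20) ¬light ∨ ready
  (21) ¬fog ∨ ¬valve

Unsatisfiable — no assignment works.

Case ready = True:
  Clause (¬ready) is falsified — contradiction.
Case ready = False:
  (¬cache ∨ ready) forces cache = False.
  (cache ∨ light) forces light = True.
  Clause (¬light ∨ ready) is falsified — contradiction.
Both cases fail, so the formula is unsatisfiable.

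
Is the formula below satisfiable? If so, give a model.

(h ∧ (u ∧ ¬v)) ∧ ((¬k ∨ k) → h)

k = True; u = True; v = False; h = True

  h ∧ (u ∧ ¬v) = True
    u ∧ ¬v = True
      ¬v = True
  (¬k ∨ k) → h = True
    ¬k ∨ k = True
      ¬k = False
Both conjuncts True, so the formula holds.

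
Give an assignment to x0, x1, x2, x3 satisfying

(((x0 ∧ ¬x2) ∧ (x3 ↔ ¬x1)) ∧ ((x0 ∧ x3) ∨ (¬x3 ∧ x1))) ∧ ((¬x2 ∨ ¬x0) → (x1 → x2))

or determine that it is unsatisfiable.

x0 = True; x1 = False; x2 = False; x3 = True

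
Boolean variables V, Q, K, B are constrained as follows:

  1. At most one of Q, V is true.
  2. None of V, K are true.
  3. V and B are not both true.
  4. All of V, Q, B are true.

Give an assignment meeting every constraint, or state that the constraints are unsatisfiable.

No satisfying assignment exists.

Case V = True:
  Constraint (2) is violated (V=T) — contradiction.
Case V = False:
  Constraint (4) is violated (V=F) — contradiction.
Both cases fail — unsatisfiable.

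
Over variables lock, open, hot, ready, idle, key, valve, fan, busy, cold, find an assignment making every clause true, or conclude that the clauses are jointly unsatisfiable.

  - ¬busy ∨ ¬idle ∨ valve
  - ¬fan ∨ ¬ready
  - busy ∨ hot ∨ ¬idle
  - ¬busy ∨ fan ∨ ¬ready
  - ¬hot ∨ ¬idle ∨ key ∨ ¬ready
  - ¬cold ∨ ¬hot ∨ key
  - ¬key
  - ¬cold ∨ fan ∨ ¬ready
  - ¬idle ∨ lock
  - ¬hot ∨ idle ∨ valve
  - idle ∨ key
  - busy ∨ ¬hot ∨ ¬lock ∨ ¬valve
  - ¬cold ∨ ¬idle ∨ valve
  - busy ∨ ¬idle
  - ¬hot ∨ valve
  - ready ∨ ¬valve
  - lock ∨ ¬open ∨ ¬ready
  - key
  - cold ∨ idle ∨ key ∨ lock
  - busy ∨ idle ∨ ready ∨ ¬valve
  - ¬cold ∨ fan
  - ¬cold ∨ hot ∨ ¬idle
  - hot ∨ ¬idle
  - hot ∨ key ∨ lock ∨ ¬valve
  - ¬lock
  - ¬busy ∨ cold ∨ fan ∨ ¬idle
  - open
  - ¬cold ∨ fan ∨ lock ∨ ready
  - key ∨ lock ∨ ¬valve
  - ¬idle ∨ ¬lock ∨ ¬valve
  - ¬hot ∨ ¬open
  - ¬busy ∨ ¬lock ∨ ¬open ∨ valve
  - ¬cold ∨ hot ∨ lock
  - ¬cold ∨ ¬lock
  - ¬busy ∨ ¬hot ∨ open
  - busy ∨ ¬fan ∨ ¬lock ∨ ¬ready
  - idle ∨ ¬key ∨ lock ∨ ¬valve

Case key = True:
  Clause (¬key) is falsified — contradiction.
Case key = False:
  Clause (key) is falsified — contradiction.
Both cases fail, so the formula is unsatisfiable.

The formula is unsatisfiable.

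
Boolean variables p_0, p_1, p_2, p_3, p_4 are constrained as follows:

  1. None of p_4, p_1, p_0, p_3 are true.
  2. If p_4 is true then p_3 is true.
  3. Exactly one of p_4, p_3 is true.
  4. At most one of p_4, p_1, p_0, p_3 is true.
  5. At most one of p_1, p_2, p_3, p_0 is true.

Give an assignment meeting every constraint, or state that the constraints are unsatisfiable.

UNSATISFIABLE

Case p_3 = True:
  Constraint (1) is violated (p_3=T) — contradiction.
Case p_3 = False:
  (1) forces p_4 = False.
  Constraint (3) is violated (p_4=F, p_3=F) — contradiction.
Both cases fail — unsatisfiable.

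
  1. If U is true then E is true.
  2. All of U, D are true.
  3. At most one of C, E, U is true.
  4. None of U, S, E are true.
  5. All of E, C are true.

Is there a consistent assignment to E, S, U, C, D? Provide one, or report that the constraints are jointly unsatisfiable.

Unsatisfiable — no assignment works.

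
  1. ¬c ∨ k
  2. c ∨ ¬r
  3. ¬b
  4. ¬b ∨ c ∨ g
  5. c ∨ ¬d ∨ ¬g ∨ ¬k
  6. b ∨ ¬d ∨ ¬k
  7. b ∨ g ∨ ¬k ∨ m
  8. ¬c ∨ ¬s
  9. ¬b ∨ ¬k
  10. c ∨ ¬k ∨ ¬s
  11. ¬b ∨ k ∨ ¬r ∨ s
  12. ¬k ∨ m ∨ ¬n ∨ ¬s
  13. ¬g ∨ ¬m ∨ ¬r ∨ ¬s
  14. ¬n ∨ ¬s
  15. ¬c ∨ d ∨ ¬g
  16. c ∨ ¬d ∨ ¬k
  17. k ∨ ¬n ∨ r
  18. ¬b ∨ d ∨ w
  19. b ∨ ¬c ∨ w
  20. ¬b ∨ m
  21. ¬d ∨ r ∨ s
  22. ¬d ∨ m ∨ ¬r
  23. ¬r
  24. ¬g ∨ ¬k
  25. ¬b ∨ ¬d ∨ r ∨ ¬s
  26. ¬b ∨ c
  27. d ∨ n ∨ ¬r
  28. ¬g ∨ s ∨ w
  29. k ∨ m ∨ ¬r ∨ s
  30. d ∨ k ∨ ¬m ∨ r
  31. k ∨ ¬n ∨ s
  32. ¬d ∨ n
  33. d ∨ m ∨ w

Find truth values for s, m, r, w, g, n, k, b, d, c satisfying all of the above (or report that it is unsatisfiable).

s: False, m: True, r: False, w: True, g: False, n: True, k: True, b: False, d: False, c: True

Unit clause (¬b) forces b = False.
Unit clause (¬r) forces r = False.
Set s = False.
  then (¬d ∨ r ∨ s) forces d = False.
Set m = True.
  then (d ∨ k ∨ ¬m ∨ r) forces k = True.
  then (¬g ∨ ¬k) forces g = False.
Set w = True.
Set n = True.
Set c = True.
All clauses satisfied.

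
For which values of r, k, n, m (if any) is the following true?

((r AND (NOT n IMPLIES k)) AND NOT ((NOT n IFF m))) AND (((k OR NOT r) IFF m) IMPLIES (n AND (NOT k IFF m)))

r=T; k=F; n=T; m=T

  (r AND (NOT n IMPLIES k)) AND NOT ((NOT n IFF m)) = True
    r AND (NOT n IMPLIES k) = True
      NOT n IMPLIES k = True
        NOT n = False
    NOT ((NOT n IFF m)) = True
      NOT n IFF m = False
        NOT n = False
  ((k OR NOT r) IFF m) IMPLIES (n AND (NOT k IFF m)) = True
    (k OR NOT r) IFF m = False
      k OR NOT r = False
        NOT r = False
    n AND (NOT k IFF m) = True
      NOT k IFF m = True
        NOT k = True
Both conjuncts True, so the formula holds.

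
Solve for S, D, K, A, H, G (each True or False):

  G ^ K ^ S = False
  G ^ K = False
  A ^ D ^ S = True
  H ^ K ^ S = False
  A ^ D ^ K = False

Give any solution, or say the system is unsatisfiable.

S: False; D: True; K: True; A: False; H: True; G: True

G ^ K ^ S = T ^ T ^ F = False ✓
G ^ K = T ^ T = False ✓
A ^ D ^ S = F ^ T ^ F = True ✓
H ^ K ^ S = T ^ T ^ F = False ✓
A ^ D ^ K = F ^ T ^ T = False ✓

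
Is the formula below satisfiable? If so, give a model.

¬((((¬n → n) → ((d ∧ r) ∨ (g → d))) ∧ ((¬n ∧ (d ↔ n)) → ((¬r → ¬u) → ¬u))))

u=T, n=T, d=F, r=T, g=T

  ¬((((¬n → n) → ((d ∧ r) ∨ (g → d))) ∧ ((¬n ∧ (d ↔ n)) → ((¬r → ¬u) → ¬u)))) = True
    ((¬n → n) → ((d ∧ r) ∨ (g → d))) ∧ ((¬n ∧ (d ↔ n)) → ((¬r → ¬u) → ¬u)) = False
      (¬n → n) → ((d ∧ r) ∨ (g → d)) = False
        ¬n → n = True
          ¬n = False
        (d ∧ r) ∨ (g → d) = False
          d ∧ r = False
          g → d = False
      (¬n ∧ (d ↔ n)) → ((¬r → ¬u) → ¬u) = True
        ¬n ∧ (d ↔ n) = False
          ¬n = False
          d ↔ n = False
        (¬r → ¬u) → ¬u = False
          ¬r → ¬u = True
            ¬r = False
            ¬u = False
          ¬u = False
The formula evaluates to True.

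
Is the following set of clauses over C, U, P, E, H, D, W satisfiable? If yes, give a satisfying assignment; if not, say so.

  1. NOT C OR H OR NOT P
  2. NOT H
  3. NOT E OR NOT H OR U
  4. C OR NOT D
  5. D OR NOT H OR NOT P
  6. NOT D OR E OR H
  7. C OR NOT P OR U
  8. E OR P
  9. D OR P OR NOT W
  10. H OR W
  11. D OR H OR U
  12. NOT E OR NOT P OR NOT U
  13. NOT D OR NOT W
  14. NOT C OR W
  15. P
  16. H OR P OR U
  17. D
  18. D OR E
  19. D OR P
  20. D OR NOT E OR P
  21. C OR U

Case H = True:
  Clause (NOT H) is falsified — contradiction.
Case H = False:
  (H OR W) forces W = True.
  (NOT D OR NOT W) forces D = False.
  Clause (D) is falsified — contradiction.
Both cases fail, so the formula is unsatisfiable.

Unsatisfiable — no assignment works.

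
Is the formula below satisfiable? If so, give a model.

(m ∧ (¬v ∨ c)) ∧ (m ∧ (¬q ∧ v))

q=F, c=T, v=T, m=T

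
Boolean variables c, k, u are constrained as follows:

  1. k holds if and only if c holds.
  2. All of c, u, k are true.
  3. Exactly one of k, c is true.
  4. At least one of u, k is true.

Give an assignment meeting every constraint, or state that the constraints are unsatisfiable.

The formula is unsatisfiable.

Case c = True:
  (1) with c=T forces k = True.
  Constraint (3) is violated (k=T, c=T) — contradiction.
Case c = False:
  Constraint (2) is violated (c=F) — contradiction.
Both cases fail — unsatisfiable.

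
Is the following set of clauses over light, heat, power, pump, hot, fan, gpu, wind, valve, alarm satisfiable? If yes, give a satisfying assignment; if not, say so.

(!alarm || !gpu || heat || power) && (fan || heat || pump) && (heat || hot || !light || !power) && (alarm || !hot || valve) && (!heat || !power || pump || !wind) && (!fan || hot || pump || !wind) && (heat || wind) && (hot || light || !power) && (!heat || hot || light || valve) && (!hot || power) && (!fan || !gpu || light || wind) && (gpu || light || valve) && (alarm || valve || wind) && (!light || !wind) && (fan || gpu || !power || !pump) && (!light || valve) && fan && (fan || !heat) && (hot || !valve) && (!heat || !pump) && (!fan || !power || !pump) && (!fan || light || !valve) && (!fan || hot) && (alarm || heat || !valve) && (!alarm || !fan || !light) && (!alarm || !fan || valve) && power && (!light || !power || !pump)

Unit clause (fan) forces fan = True.
In (!fan || hot) only hot is left, so hot = True.
Unit clause (power) forces power = True.
In (!fan || !power || !pump) only !pump is left, so pump = False.
Try light = False:
  (!fan || light || !valve) forces valve = False.
  (alarm || !hot || valve) forces alarm = True.
  clause (!alarm || !fan || valve) is falsified — backtrack.
So light = True.
  then (!light || !wind) forces wind = False.
  then (!light || valve) forces valve = True.
  then (!alarm || !fan || !light) forces alarm = False.
  then (heat || wind) forces heat = True.
Set gpu = False.
All clauses satisfied.

light=T, heat=T, power=T, pump=F, hot=T, fan=T, gpu=F, wind=F, valve=T, alarm=F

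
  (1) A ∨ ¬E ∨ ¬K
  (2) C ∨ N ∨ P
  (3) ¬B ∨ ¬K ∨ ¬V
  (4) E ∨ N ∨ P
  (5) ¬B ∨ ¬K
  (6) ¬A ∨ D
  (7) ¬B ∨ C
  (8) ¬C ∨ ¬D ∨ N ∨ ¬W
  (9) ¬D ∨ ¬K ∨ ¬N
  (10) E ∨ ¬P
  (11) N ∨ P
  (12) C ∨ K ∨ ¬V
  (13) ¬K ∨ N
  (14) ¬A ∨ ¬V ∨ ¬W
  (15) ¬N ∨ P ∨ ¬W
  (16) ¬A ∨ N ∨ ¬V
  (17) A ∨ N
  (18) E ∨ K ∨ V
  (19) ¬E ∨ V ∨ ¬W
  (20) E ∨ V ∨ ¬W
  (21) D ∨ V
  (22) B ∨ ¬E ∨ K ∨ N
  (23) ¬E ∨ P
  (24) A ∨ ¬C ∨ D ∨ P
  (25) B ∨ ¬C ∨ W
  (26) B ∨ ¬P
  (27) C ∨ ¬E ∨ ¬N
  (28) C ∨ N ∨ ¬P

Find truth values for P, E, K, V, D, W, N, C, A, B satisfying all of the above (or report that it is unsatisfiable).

P = True, E = True, K = False, V = True, D = True, W = False, N = True, C = True, A = True, B = True

Set P = True.
  then (E ∨ ¬P) forces E = True.
  then (B ∨ ¬P) forces B = True.
  then (¬B ∨ ¬K) forces K = False.
  then (¬B ∨ C) forces C = True.
Set V = True.
Set D = True.
Set W = False.
Try N = False:
  (¬A ∨ N ∨ ¬V) forces A = False.
  clause (A ∨ N) is falsified — backtrack.
So N = True.
Set A = True.
All clauses satisfied.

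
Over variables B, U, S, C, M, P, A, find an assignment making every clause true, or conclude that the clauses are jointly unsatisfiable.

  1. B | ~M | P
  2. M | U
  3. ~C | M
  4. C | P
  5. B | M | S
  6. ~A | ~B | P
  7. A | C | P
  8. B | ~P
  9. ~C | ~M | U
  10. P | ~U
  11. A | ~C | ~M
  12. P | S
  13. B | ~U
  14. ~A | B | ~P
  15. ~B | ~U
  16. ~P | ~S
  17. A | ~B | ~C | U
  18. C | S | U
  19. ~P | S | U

Unsatisfiable — no assignment works.

Case U = True:
  (P | ~U) forces P = True.
  (B | ~P) forces B = True.
  Clause (~B | ~U) is falsified — contradiction.
Case U = False:
  (M | U) forces M = True.
  (~C | ~M | U) forces C = False.
  (C | P) forces P = True.
  (B | ~P) forces B = True.
  (~P | ~S) forces S = False.
  Clause (C | S | U) is falsified — contradiction.
Both cases fail, so the formula is unsatisfiable.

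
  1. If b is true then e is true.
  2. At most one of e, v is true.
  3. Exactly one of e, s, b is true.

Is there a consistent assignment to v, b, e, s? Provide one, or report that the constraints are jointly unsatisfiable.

v = False, b = False, e = True, s = False

  (1) b=F ⇒ e: vacuous ✓
  (2) {e, v}: 1 true — at most one ✓
  (3) {e, s, b}: 1 true — exactly one ✓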